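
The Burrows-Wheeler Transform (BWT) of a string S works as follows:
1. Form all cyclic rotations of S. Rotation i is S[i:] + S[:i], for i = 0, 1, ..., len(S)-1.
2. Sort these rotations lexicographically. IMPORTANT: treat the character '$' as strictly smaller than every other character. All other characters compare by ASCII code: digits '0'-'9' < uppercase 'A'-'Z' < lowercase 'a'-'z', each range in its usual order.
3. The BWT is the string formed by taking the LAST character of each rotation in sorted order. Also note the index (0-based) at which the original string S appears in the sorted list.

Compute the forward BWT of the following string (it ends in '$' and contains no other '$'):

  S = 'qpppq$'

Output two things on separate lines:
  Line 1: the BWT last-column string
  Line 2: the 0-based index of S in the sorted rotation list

All 6 rotations (rotation i = S[i:]+S[:i]):
  rot[0] = qpppq$
  rot[1] = pppq$q
  rot[2] = ppq$qp
  rot[3] = pq$qpp
  rot[4] = q$qppp
  rot[5] = $qpppq
Sorted (with $ < everything):
  sorted[0] = $qpppq  (last char: 'q')
  sorted[1] = pppq$q  (last char: 'q')
  sorted[2] = ppq$qp  (last char: 'p')
  sorted[3] = pq$qpp  (last char: 'p')
  sorted[4] = q$qppp  (last char: 'p')
  sorted[5] = qpppq$  (last char: '$')
Last column: qqppp$
Original string S is at sorted index 5

Answer: qqppp$
5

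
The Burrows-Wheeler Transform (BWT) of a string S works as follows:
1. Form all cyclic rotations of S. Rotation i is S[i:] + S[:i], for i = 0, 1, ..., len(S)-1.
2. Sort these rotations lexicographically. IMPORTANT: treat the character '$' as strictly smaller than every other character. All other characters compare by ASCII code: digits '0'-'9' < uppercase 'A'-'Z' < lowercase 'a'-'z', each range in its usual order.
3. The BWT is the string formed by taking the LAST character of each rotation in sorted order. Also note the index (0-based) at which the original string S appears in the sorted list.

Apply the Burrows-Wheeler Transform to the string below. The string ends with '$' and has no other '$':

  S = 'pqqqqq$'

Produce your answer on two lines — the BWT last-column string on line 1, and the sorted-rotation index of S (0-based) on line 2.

All 7 rotations (rotation i = S[i:]+S[:i]):
  rot[0] = pqqqqq$
  rot[1] = qqqqq$p
  rot[2] = qqqq$pq
  rot[3] = qqq$pqq
  rot[4] = qq$pqqq
  rot[5] = q$pqqqq
  rot[6] = $pqqqqq
Sorted (with $ < everything):
  sorted[0] = $pqqqqq  (last char: 'q')
  sorted[1] = pqqqqq$  (last char: '$')
  sorted[2] = q$pqqqq  (last char: 'q')
  sorted[3] = qq$pqqq  (last char: 'q')
  sorted[4] = qqq$pqq  (last char: 'q')
  sorted[5] = qqqq$pq  (last char: 'q')
  sorted[6] = qqqqq$p  (last char: 'p')
Last column: q$qqqqp
Original string S is at sorted index 1

Answer: q$qqqqp
1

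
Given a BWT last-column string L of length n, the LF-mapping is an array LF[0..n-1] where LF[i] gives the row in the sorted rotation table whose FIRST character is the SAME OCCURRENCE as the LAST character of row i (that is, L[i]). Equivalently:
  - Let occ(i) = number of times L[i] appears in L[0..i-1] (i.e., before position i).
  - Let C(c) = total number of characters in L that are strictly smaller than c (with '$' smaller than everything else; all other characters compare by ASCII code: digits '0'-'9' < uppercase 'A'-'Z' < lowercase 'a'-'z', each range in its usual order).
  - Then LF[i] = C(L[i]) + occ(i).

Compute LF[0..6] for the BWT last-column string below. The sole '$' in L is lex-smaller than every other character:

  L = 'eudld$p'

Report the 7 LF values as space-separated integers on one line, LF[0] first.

Char counts: '$':1, 'd':2, 'e':1, 'l':1, 'p':1, 'u':1
C (first-col start): C('$')=0, C('d')=1, C('e')=3, C('l')=4, C('p')=5, C('u')=6
L[0]='e': occ=0, LF[0]=C('e')+0=3+0=3
L[1]='u': occ=0, LF[1]=C('u')+0=6+0=6
L[2]='d': occ=0, LF[2]=C('d')+0=1+0=1
L[3]='l': occ=0, LF[3]=C('l')+0=4+0=4
L[4]='d': occ=1, LF[4]=C('d')+1=1+1=2
L[5]='$': occ=0, LF[5]=C('$')+0=0+0=0
L[6]='p': occ=0, LF[6]=C('p')+0=5+0=5

Answer: 3 6 1 4 2 0 5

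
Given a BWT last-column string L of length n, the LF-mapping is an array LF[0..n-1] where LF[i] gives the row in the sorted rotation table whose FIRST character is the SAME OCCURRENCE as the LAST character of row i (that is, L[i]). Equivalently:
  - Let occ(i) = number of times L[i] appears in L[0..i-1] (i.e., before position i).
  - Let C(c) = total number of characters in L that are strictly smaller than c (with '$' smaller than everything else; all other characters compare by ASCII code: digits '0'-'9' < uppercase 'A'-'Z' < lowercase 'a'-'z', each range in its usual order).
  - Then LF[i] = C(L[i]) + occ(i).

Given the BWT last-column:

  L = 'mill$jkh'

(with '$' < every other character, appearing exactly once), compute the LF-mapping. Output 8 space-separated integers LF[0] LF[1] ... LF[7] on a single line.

Answer: 7 2 5 6 0 3 4 1

Derivation:
Char counts: '$':1, 'h':1, 'i':1, 'j':1, 'k':1, 'l':2, 'm':1
C (first-col start): C('$')=0, C('h')=1, C('i')=2, C('j')=3, C('k')=4, C('l')=5, C('m')=7
L[0]='m': occ=0, LF[0]=C('m')+0=7+0=7
L[1]='i': occ=0, LF[1]=C('i')+0=2+0=2
L[2]='l': occ=0, LF[2]=C('l')+0=5+0=5
L[3]='l': occ=1, LF[3]=C('l')+1=5+1=6
L[4]='$': occ=0, LF[4]=C('$')+0=0+0=0
L[5]='j': occ=0, LF[5]=C('j')+0=3+0=3
L[6]='k': occ=0, LF[6]=C('k')+0=4+0=4
L[7]='h': occ=0, LF[7]=C('h')+0=1+0=1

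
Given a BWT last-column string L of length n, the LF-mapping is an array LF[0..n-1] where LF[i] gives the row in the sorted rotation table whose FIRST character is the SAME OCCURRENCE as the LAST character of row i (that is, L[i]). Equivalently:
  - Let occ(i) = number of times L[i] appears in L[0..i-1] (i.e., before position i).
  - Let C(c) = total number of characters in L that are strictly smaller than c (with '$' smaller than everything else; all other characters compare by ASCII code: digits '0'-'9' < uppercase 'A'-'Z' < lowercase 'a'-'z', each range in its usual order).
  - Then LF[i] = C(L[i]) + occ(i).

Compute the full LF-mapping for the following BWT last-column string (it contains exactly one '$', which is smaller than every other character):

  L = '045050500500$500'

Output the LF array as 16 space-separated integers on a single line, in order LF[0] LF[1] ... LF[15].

Char counts: '$':1, '0':9, '4':1, '5':5
C (first-col start): C('$')=0, C('0')=1, C('4')=10, C('5')=11
L[0]='0': occ=0, LF[0]=C('0')+0=1+0=1
L[1]='4': occ=0, LF[1]=C('4')+0=10+0=10
L[2]='5': occ=0, LF[2]=C('5')+0=11+0=11
L[3]='0': occ=1, LF[3]=C('0')+1=1+1=2
L[4]='5': occ=1, LF[4]=C('5')+1=11+1=12
L[5]='0': occ=2, LF[5]=C('0')+2=1+2=3
L[6]='5': occ=2, LF[6]=C('5')+2=11+2=13
L[7]='0': occ=3, LF[7]=C('0')+3=1+3=4
L[8]='0': occ=4, LF[8]=C('0')+4=1+4=5
L[9]='5': occ=3, LF[9]=C('5')+3=11+3=14
L[10]='0': occ=5, LF[10]=C('0')+5=1+5=6
L[11]='0': occ=6, LF[11]=C('0')+6=1+6=7
L[12]='$': occ=0, LF[12]=C('$')+0=0+0=0
L[13]='5': occ=4, LF[13]=C('5')+4=11+4=15
L[14]='0': occ=7, LF[14]=C('0')+7=1+7=8
L[15]='0': occ=8, LF[15]=C('0')+8=1+8=9

Answer: 1 10 11 2 12 3 13 4 5 14 6 7 0 15 8 9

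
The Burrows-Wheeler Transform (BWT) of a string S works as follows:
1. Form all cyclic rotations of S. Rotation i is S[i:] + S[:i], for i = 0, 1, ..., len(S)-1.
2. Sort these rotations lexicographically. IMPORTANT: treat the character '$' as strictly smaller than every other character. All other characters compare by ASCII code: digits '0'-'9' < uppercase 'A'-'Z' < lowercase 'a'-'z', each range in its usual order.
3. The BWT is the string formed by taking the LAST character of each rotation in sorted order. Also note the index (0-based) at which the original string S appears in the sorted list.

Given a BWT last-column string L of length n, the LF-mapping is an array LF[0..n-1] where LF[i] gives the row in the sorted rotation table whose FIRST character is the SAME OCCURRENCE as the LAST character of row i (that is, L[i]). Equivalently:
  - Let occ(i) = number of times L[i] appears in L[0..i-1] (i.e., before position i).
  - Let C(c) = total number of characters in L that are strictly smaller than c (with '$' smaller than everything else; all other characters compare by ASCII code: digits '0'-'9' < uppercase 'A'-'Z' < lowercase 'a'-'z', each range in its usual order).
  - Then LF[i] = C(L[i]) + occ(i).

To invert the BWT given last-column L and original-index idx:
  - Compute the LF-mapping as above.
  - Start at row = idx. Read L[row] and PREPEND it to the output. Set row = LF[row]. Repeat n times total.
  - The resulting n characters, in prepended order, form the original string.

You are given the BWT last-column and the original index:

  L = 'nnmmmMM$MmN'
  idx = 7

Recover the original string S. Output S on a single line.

LF mapping: 9 10 5 6 7 1 2 0 3 8 4
Walk LF starting at row 7, prepending L[row]:
  step 1: row=7, L[7]='$', prepend. Next row=LF[7]=0
  step 2: row=0, L[0]='n', prepend. Next row=LF[0]=9
  step 3: row=9, L[9]='m', prepend. Next row=LF[9]=8
  step 4: row=8, L[8]='M', prepend. Next row=LF[8]=3
  step 5: row=3, L[3]='m', prepend. Next row=LF[3]=6
  step 6: row=6, L[6]='M', prepend. Next row=LF[6]=2
  step 7: row=2, L[2]='m', prepend. Next row=LF[2]=5
  step 8: row=5, L[5]='M', prepend. Next row=LF[5]=1
  step 9: row=1, L[1]='n', prepend. Next row=LF[1]=10
  step 10: row=10, L[10]='N', prepend. Next row=LF[10]=4
  step 11: row=4, L[4]='m', prepend. Next row=LF[4]=7
Reversed output: mNnMmMmMmn$

Answer: mNnMmMmMmn$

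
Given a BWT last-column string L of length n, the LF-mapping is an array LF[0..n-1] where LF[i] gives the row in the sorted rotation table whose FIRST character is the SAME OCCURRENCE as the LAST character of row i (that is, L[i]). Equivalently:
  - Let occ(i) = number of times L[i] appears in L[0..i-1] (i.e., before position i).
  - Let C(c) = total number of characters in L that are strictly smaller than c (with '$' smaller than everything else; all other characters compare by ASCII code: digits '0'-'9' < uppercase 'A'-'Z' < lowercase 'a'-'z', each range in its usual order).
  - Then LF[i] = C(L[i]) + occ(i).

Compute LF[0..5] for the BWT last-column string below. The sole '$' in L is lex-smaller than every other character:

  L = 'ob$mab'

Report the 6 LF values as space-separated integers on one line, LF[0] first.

Answer: 5 2 0 4 1 3

Derivation:
Char counts: '$':1, 'a':1, 'b':2, 'm':1, 'o':1
C (first-col start): C('$')=0, C('a')=1, C('b')=2, C('m')=4, C('o')=5
L[0]='o': occ=0, LF[0]=C('o')+0=5+0=5
L[1]='b': occ=0, LF[1]=C('b')+0=2+0=2
L[2]='$': occ=0, LF[2]=C('$')+0=0+0=0
L[3]='m': occ=0, LF[3]=C('m')+0=4+0=4
L[4]='a': occ=0, LF[4]=C('a')+0=1+0=1
L[5]='b': occ=1, LF[5]=C('b')+1=2+1=3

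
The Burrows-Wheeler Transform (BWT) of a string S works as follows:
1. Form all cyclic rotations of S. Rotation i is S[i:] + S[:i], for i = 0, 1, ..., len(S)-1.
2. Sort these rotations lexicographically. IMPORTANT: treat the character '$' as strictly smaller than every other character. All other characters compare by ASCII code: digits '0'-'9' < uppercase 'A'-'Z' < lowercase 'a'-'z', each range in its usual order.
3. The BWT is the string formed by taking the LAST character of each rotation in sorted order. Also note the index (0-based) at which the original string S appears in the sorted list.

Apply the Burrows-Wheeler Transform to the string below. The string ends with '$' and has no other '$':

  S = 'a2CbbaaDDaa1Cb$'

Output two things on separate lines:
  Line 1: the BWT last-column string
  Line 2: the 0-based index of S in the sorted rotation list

Answer: baa12aDa$aDbCbC
8

Derivation:
All 15 rotations (rotation i = S[i:]+S[:i]):
  rot[0] = a2CbbaaDDaa1Cb$
  rot[1] = 2CbbaaDDaa1Cb$a
  rot[2] = CbbaaDDaa1Cb$a2
  rot[3] = bbaaDDaa1Cb$a2C
  rot[4] = baaDDaa1Cb$a2Cb
  rot[5] = aaDDaa1Cb$a2Cbb
  rot[6] = aDDaa1Cb$a2Cbba
  rot[7] = DDaa1Cb$a2Cbbaa
  rot[8] = Daa1Cb$a2CbbaaD
  rot[9] = aa1Cb$a2CbbaaDD
  rot[10] = a1Cb$a2CbbaaDDa
  rot[11] = 1Cb$a2CbbaaDDaa
  rot[12] = Cb$a2CbbaaDDaa1
  rot[13] = b$a2CbbaaDDaa1C
  rot[14] = $a2CbbaaDDaa1Cb
Sorted (with $ < everything):
  sorted[0] = $a2CbbaaDDaa1Cb  (last char: 'b')
  sorted[1] = 1Cb$a2CbbaaDDaa  (last char: 'a')
  sorted[2] = 2CbbaaDDaa1Cb$a  (last char: 'a')
  sorted[3] = Cb$a2CbbaaDDaa1  (last char: '1')
  sorted[4] = CbbaaDDaa1Cb$a2  (last char: '2')
  sorted[5] = DDaa1Cb$a2Cbbaa  (last char: 'a')
  sorted[6] = Daa1Cb$a2CbbaaD  (last char: 'D')
  sorted[7] = a1Cb$a2CbbaaDDa  (last char: 'a')
  sorted[8] = a2CbbaaDDaa1Cb$  (last char: '$')
  sorted[9] = aDDaa1Cb$a2Cbba  (last char: 'a')
  sorted[10] = aa1Cb$a2CbbaaDD  (last char: 'D')
  sorted[11] = aaDDaa1Cb$a2Cbb  (last char: 'b')
  sorted[12] = b$a2CbbaaDDaa1C  (last char: 'C')
  sorted[13] = baaDDaa1Cb$a2Cb  (last char: 'b')
  sorted[14] = bbaaDDaa1Cb$a2C  (last char: 'C')
Last column: baa12aDa$aDbCbC
Original string S is at sorted index 8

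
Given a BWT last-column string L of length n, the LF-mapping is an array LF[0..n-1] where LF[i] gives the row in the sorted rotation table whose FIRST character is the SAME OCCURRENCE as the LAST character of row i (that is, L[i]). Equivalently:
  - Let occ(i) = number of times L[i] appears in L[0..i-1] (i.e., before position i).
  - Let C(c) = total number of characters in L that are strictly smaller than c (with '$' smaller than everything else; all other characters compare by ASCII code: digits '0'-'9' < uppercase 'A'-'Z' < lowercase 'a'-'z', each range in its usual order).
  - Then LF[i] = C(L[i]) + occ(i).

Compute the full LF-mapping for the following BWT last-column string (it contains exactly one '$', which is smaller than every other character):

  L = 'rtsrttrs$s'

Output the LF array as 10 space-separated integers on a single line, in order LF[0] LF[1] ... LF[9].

Char counts: '$':1, 'r':3, 's':3, 't':3
C (first-col start): C('$')=0, C('r')=1, C('s')=4, C('t')=7
L[0]='r': occ=0, LF[0]=C('r')+0=1+0=1
L[1]='t': occ=0, LF[1]=C('t')+0=7+0=7
L[2]='s': occ=0, LF[2]=C('s')+0=4+0=4
L[3]='r': occ=1, LF[3]=C('r')+1=1+1=2
L[4]='t': occ=1, LF[4]=C('t')+1=7+1=8
L[5]='t': occ=2, LF[5]=C('t')+2=7+2=9
L[6]='r': occ=2, LF[6]=C('r')+2=1+2=3
L[7]='s': occ=1, LF[7]=C('s')+1=4+1=5
L[8]='$': occ=0, LF[8]=C('$')+0=0+0=0
L[9]='s': occ=2, LF[9]=C('s')+2=4+2=6

Answer: 1 7 4 2 8 9 3 5 0 6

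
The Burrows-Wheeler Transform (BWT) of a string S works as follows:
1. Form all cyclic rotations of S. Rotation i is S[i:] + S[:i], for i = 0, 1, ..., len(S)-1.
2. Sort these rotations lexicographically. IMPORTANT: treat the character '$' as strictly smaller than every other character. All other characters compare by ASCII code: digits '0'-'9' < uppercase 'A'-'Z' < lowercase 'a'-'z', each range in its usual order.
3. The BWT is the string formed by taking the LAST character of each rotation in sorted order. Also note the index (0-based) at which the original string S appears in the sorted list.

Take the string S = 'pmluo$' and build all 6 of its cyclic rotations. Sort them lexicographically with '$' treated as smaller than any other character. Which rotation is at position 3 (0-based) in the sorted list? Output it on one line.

All 6 rotations (rotation i = S[i:]+S[:i]):
  rot[0] = pmluo$
  rot[1] = mluo$p
  rot[2] = luo$pm
  rot[3] = uo$pml
  rot[4] = o$pmlu
  rot[5] = $pmluo
Sorted (with $ < everything):
  sorted[0] = $pmluo
  sorted[1] = luo$pm
  sorted[2] = mluo$p
  sorted[3] = o$pmlu
  sorted[4] = pmluo$
  sorted[5] = uo$pml
sorted[3] = o$pmlu

Answer: o$pmlu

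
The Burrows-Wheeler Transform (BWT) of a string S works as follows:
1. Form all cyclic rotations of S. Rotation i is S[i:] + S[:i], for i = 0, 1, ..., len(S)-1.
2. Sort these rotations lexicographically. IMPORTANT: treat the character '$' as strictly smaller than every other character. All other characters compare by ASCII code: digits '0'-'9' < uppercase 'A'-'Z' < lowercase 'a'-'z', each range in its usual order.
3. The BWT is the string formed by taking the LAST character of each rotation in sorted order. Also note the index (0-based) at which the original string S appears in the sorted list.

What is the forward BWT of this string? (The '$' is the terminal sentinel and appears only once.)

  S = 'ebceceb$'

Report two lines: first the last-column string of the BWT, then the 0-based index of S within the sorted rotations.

Answer: beeebc$c
6

Derivation:
All 8 rotations (rotation i = S[i:]+S[:i]):
  rot[0] = ebceceb$
  rot[1] = bceceb$e
  rot[2] = ceceb$eb
  rot[3] = eceb$ebc
  rot[4] = ceb$ebce
  rot[5] = eb$ebcec
  rot[6] = b$ebcece
  rot[7] = $ebceceb
Sorted (with $ < everything):
  sorted[0] = $ebceceb  (last char: 'b')
  sorted[1] = b$ebcece  (last char: 'e')
  sorted[2] = bceceb$e  (last char: 'e')
  sorted[3] = ceb$ebce  (last char: 'e')
  sorted[4] = ceceb$eb  (last char: 'b')
  sorted[5] = eb$ebcec  (last char: 'c')
  sorted[6] = ebceceb$  (last char: '$')
  sorted[7] = eceb$ebc  (last char: 'c')
Last column: beeebc$c
Original string S is at sorted index 6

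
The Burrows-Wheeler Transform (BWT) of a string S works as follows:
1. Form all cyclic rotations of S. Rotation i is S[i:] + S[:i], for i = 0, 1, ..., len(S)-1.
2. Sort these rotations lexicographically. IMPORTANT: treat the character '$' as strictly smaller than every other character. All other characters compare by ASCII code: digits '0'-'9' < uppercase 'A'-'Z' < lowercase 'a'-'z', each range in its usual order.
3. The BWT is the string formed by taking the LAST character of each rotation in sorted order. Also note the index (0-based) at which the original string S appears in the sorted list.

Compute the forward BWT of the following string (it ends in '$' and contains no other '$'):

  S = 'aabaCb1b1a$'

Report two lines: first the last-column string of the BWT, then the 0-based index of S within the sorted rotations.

All 11 rotations (rotation i = S[i:]+S[:i]):
  rot[0] = aabaCb1b1a$
  rot[1] = abaCb1b1a$a
  rot[2] = baCb1b1a$aa
  rot[3] = aCb1b1a$aab
  rot[4] = Cb1b1a$aaba
  rot[5] = b1b1a$aabaC
  rot[6] = 1b1a$aabaCb
  rot[7] = b1a$aabaCb1
  rot[8] = 1a$aabaCb1b
  rot[9] = a$aabaCb1b1
  rot[10] = $aabaCb1b1a
Sorted (with $ < everything):
  sorted[0] = $aabaCb1b1a  (last char: 'a')
  sorted[1] = 1a$aabaCb1b  (last char: 'b')
  sorted[2] = 1b1a$aabaCb  (last char: 'b')
  sorted[3] = Cb1b1a$aaba  (last char: 'a')
  sorted[4] = a$aabaCb1b1  (last char: '1')
  sorted[5] = aCb1b1a$aab  (last char: 'b')
  sorted[6] = aabaCb1b1a$  (last char: '$')
  sorted[7] = abaCb1b1a$a  (last char: 'a')
  sorted[8] = b1a$aabaCb1  (last char: '1')
  sorted[9] = b1b1a$aabaC  (last char: 'C')
  sorted[10] = baCb1b1a$aa  (last char: 'a')
Last column: abba1b$a1Ca
Original string S is at sorted index 6

Answer: abba1b$a1Ca
6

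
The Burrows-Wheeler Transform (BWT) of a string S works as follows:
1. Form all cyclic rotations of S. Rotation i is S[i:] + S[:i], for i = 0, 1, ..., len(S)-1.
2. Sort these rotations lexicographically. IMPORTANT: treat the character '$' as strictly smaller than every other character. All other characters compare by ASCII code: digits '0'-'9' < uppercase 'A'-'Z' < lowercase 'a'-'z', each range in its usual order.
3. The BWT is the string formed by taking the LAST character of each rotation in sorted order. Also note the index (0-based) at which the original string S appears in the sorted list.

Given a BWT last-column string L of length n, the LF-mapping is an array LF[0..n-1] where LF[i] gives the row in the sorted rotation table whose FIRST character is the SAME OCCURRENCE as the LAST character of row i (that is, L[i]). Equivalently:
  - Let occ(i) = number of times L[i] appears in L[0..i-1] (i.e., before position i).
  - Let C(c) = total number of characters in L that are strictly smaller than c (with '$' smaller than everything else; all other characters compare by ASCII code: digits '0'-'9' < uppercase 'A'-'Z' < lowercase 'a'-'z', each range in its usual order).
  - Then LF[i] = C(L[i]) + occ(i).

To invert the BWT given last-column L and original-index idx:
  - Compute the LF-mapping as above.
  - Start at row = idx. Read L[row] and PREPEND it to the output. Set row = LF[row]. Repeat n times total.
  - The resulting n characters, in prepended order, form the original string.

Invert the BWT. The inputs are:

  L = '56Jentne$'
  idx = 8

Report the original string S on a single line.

Answer: tenneJ65$

Derivation:
LF mapping: 1 2 3 4 6 8 7 5 0
Walk LF starting at row 8, prepending L[row]:
  step 1: row=8, L[8]='$', prepend. Next row=LF[8]=0
  step 2: row=0, L[0]='5', prepend. Next row=LF[0]=1
  step 3: row=1, L[1]='6', prepend. Next row=LF[1]=2
  step 4: row=2, L[2]='J', prepend. Next row=LF[2]=3
  step 5: row=3, L[3]='e', prepend. Next row=LF[3]=4
  step 6: row=4, L[4]='n', prepend. Next row=LF[4]=6
  step 7: row=6, L[6]='n', prepend. Next row=LF[6]=7
  step 8: row=7, L[7]='e', prepend. Next row=LF[7]=5
  step 9: row=5, L[5]='t', prepend. Next row=LF[5]=8
Reversed output: tenneJ65$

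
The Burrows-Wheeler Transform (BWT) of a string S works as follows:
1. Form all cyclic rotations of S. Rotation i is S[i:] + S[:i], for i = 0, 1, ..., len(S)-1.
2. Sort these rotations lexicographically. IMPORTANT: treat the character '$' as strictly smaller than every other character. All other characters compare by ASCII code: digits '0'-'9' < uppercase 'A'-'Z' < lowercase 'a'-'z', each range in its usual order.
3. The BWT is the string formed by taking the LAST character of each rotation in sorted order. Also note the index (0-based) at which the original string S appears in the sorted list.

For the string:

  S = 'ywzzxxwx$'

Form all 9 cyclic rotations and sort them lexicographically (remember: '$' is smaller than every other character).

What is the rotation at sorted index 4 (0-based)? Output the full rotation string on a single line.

All 9 rotations (rotation i = S[i:]+S[:i]):
  rot[0] = ywzzxxwx$
  rot[1] = wzzxxwx$y
  rot[2] = zzxxwx$yw
  rot[3] = zxxwx$ywz
  rot[4] = xxwx$ywzz
  rot[5] = xwx$ywzzx
  rot[6] = wx$ywzzxx
  rot[7] = x$ywzzxxw
  rot[8] = $ywzzxxwx
Sorted (with $ < everything):
  sorted[0] = $ywzzxxwx
  sorted[1] = wx$ywzzxx
  sorted[2] = wzzxxwx$y
  sorted[3] = x$ywzzxxw
  sorted[4] = xwx$ywzzx
  sorted[5] = xxwx$ywzz
  sorted[6] = ywzzxxwx$
  sorted[7] = zxxwx$ywz
  sorted[8] = zzxxwx$yw
sorted[4] = xwx$ywzzx

Answer: xwx$ywzzx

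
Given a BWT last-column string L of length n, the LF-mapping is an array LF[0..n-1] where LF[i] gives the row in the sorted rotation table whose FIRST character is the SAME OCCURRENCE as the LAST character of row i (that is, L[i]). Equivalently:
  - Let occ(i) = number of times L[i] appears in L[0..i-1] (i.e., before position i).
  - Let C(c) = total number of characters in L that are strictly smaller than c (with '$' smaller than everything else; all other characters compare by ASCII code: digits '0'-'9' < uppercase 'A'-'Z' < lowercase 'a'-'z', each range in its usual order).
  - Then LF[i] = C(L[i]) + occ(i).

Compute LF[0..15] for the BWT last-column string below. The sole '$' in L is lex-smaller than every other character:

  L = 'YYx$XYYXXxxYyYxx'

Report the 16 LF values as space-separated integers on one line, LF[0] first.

Answer: 4 5 10 0 1 6 7 2 3 11 12 8 15 9 13 14

Derivation:
Char counts: '$':1, 'X':3, 'Y':6, 'x':5, 'y':1
C (first-col start): C('$')=0, C('X')=1, C('Y')=4, C('x')=10, C('y')=15
L[0]='Y': occ=0, LF[0]=C('Y')+0=4+0=4
L[1]='Y': occ=1, LF[1]=C('Y')+1=4+1=5
L[2]='x': occ=0, LF[2]=C('x')+0=10+0=10
L[3]='$': occ=0, LF[3]=C('$')+0=0+0=0
L[4]='X': occ=0, LF[4]=C('X')+0=1+0=1
L[5]='Y': occ=2, LF[5]=C('Y')+2=4+2=6
L[6]='Y': occ=3, LF[6]=C('Y')+3=4+3=7
L[7]='X': occ=1, LF[7]=C('X')+1=1+1=2
L[8]='X': occ=2, LF[8]=C('X')+2=1+2=3
L[9]='x': occ=1, LF[9]=C('x')+1=10+1=11
L[10]='x': occ=2, LF[10]=C('x')+2=10+2=12
L[11]='Y': occ=4, LF[11]=C('Y')+4=4+4=8
L[12]='y': occ=0, LF[12]=C('y')+0=15+0=15
L[13]='Y': occ=5, LF[13]=C('Y')+5=4+5=9
L[14]='x': occ=3, LF[14]=C('x')+3=10+3=13
L[15]='x': occ=4, LF[15]=C('x')+4=10+4=14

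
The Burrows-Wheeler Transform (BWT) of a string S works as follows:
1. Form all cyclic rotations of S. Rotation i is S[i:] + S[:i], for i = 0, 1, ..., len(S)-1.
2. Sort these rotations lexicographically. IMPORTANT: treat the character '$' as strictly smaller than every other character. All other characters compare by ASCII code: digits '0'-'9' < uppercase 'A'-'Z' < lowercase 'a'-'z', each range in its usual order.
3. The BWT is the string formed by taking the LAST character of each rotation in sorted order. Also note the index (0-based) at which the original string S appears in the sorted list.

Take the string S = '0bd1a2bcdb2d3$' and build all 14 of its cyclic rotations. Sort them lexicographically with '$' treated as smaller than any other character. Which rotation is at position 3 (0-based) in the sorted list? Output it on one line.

Answer: 2bcdb2d3$0bd1a

Derivation:
All 14 rotations (rotation i = S[i:]+S[:i]):
  rot[0] = 0bd1a2bcdb2d3$
  rot[1] = bd1a2bcdb2d3$0
  rot[2] = d1a2bcdb2d3$0b
  rot[3] = 1a2bcdb2d3$0bd
  rot[4] = a2bcdb2d3$0bd1
  rot[5] = 2bcdb2d3$0bd1a
  rot[6] = bcdb2d3$0bd1a2
  rot[7] = cdb2d3$0bd1a2b
  rot[8] = db2d3$0bd1a2bc
  rot[9] = b2d3$0bd1a2bcd
  rot[10] = 2d3$0bd1a2bcdb
  rot[11] = d3$0bd1a2bcdb2
  rot[12] = 3$0bd1a2bcdb2d
  rot[13] = $0bd1a2bcdb2d3
Sorted (with $ < everything):
  sorted[0] = $0bd1a2bcdb2d3
  sorted[1] = 0bd1a2bcdb2d3$
  sorted[2] = 1a2bcdb2d3$0bd
  sorted[3] = 2bcdb2d3$0bd1a
  sorted[4] = 2d3$0bd1a2bcdb
  sorted[5] = 3$0bd1a2bcdb2d
  sorted[6] = a2bcdb2d3$0bd1
  sorted[7] = b2d3$0bd1a2bcd
  sorted[8] = bcdb2d3$0bd1a2
  sorted[9] = bd1a2bcdb2d3$0
  sorted[10] = cdb2d3$0bd1a2b
  sorted[11] = d1a2bcdb2d3$0b
  sorted[12] = d3$0bd1a2bcdb2
  sorted[13] = db2d3$0bd1a2bc
sorted[3] = 2bcdb2d3$0bd1a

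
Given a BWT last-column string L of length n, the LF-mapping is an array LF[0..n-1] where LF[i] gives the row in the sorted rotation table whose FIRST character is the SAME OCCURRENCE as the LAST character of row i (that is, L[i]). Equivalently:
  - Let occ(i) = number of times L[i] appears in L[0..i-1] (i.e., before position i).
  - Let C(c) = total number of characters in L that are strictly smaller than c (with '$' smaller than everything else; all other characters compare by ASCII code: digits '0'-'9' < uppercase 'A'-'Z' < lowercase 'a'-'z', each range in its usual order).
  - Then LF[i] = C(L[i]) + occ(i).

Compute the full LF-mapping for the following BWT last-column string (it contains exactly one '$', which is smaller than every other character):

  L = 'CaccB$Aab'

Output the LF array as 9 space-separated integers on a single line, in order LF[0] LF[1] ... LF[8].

Answer: 3 4 7 8 2 0 1 5 6

Derivation:
Char counts: '$':1, 'A':1, 'B':1, 'C':1, 'a':2, 'b':1, 'c':2
C (first-col start): C('$')=0, C('A')=1, C('B')=2, C('C')=3, C('a')=4, C('b')=6, C('c')=7
L[0]='C': occ=0, LF[0]=C('C')+0=3+0=3
L[1]='a': occ=0, LF[1]=C('a')+0=4+0=4
L[2]='c': occ=0, LF[2]=C('c')+0=7+0=7
L[3]='c': occ=1, LF[3]=C('c')+1=7+1=8
L[4]='B': occ=0, LF[4]=C('B')+0=2+0=2
L[5]='$': occ=0, LF[5]=C('$')+0=0+0=0
L[6]='A': occ=0, LF[6]=C('A')+0=1+0=1
L[7]='a': occ=1, LF[7]=C('a')+1=4+1=5
L[8]='b': occ=0, LF[8]=C('b')+0=6+0=6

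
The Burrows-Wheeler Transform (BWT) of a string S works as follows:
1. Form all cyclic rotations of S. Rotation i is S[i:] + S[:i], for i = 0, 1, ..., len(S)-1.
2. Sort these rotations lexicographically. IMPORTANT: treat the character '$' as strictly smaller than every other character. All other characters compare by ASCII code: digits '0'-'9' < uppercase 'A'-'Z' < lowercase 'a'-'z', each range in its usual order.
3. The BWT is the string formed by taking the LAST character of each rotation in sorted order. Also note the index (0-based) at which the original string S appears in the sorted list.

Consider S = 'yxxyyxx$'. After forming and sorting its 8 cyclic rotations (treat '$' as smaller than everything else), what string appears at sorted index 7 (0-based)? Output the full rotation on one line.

All 8 rotations (rotation i = S[i:]+S[:i]):
  rot[0] = yxxyyxx$
  rot[1] = xxyyxx$y
  rot[2] = xyyxx$yx
  rot[3] = yyxx$yxx
  rot[4] = yxx$yxxy
  rot[5] = xx$yxxyy
  rot[6] = x$yxxyyx
  rot[7] = $yxxyyxx
Sorted (with $ < everything):
  sorted[0] = $yxxyyxx
  sorted[1] = x$yxxyyx
  sorted[2] = xx$yxxyy
  sorted[3] = xxyyxx$y
  sorted[4] = xyyxx$yx
  sorted[5] = yxx$yxxy
  sorted[6] = yxxyyxx$
  sorted[7] = yyxx$yxx
sorted[7] = yyxx$yxx

Answer: yyxx$yxx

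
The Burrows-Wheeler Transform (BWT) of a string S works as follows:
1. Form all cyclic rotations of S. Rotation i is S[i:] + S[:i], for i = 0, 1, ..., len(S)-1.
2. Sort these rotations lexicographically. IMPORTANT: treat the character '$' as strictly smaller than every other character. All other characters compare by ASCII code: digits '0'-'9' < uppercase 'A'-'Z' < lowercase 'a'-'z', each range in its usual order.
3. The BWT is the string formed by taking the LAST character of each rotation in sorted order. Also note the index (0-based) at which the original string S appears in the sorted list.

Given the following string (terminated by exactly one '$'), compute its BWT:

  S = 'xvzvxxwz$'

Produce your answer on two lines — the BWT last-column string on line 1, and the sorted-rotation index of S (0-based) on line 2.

All 9 rotations (rotation i = S[i:]+S[:i]):
  rot[0] = xvzvxxwz$
  rot[1] = vzvxxwz$x
  rot[2] = zvxxwz$xv
  rot[3] = vxxwz$xvz
  rot[4] = xxwz$xvzv
  rot[5] = xwz$xvzvx
  rot[6] = wz$xvzvxx
  rot[7] = z$xvzvxxw
  rot[8] = $xvzvxxwz
Sorted (with $ < everything):
  sorted[0] = $xvzvxxwz  (last char: 'z')
  sorted[1] = vxxwz$xvz  (last char: 'z')
  sorted[2] = vzvxxwz$x  (last char: 'x')
  sorted[3] = wz$xvzvxx  (last char: 'x')
  sorted[4] = xvzvxxwz$  (last char: '$')
  sorted[5] = xwz$xvzvx  (last char: 'x')
  sorted[6] = xxwz$xvzv  (last char: 'v')
  sorted[7] = z$xvzvxxw  (last char: 'w')
  sorted[8] = zvxxwz$xv  (last char: 'v')
Last column: zzxx$xvwv
Original string S is at sorted index 4

Answer: zzxx$xvwv
4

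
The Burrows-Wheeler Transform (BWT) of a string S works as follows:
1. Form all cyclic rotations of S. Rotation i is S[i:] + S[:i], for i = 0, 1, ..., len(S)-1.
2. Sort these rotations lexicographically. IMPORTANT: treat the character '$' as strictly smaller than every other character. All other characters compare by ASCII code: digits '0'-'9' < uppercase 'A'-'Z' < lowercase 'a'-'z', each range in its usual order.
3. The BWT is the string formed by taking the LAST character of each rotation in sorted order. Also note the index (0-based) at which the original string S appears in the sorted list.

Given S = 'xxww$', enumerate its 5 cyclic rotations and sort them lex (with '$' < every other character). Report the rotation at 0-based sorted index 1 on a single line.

All 5 rotations (rotation i = S[i:]+S[:i]):
  rot[0] = xxww$
  rot[1] = xww$x
  rot[2] = ww$xx
  rot[3] = w$xxw
  rot[4] = $xxww
Sorted (with $ < everything):
  sorted[0] = $xxww
  sorted[1] = w$xxw
  sorted[2] = ww$xx
  sorted[3] = xww$x
  sorted[4] = xxww$
sorted[1] = w$xxw

Answer: w$xxw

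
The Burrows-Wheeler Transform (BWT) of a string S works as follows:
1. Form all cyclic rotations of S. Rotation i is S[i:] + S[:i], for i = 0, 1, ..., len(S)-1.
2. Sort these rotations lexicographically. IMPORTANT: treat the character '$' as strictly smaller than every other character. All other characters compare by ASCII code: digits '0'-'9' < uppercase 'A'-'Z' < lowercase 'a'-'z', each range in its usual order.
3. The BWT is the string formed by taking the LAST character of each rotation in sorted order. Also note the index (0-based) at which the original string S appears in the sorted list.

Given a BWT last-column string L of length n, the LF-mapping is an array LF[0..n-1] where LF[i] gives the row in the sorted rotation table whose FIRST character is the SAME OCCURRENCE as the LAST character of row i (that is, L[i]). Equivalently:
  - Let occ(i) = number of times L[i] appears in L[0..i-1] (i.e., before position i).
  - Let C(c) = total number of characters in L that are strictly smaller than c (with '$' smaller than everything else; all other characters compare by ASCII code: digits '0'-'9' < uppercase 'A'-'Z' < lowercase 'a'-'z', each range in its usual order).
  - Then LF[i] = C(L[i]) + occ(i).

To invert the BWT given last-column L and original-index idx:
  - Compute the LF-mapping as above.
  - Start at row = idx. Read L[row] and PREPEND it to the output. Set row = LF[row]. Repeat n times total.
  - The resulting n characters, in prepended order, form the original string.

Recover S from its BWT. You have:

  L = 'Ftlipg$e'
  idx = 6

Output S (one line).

Answer: pigletF$

Derivation:
LF mapping: 1 7 5 4 6 3 0 2
Walk LF starting at row 6, prepending L[row]:
  step 1: row=6, L[6]='$', prepend. Next row=LF[6]=0
  step 2: row=0, L[0]='F', prepend. Next row=LF[0]=1
  step 3: row=1, L[1]='t', prepend. Next row=LF[1]=7
  step 4: row=7, L[7]='e', prepend. Next row=LF[7]=2
  step 5: row=2, L[2]='l', prepend. Next row=LF[2]=5
  step 6: row=5, L[5]='g', prepend. Next row=LF[5]=3
  step 7: row=3, L[3]='i', prepend. Next row=LF[3]=4
  step 8: row=4, L[4]='p', prepend. Next row=LF[4]=6
Reversed output: pigletF$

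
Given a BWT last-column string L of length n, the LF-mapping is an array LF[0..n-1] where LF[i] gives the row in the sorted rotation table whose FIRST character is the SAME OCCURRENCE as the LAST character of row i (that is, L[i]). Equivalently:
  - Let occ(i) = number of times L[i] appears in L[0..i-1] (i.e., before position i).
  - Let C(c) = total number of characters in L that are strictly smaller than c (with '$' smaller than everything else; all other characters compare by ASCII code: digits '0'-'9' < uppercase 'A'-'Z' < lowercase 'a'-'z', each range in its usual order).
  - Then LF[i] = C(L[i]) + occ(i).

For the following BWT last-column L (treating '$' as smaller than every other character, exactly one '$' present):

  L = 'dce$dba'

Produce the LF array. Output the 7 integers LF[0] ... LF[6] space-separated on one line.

Char counts: '$':1, 'a':1, 'b':1, 'c':1, 'd':2, 'e':1
C (first-col start): C('$')=0, C('a')=1, C('b')=2, C('c')=3, C('d')=4, C('e')=6
L[0]='d': occ=0, LF[0]=C('d')+0=4+0=4
L[1]='c': occ=0, LF[1]=C('c')+0=3+0=3
L[2]='e': occ=0, LF[2]=C('e')+0=6+0=6
L[3]='$': occ=0, LF[3]=C('$')+0=0+0=0
L[4]='d': occ=1, LF[4]=C('d')+1=4+1=5
L[5]='b': occ=0, LF[5]=C('b')+0=2+0=2
L[6]='a': occ=0, LF[6]=C('a')+0=1+0=1

Answer: 4 3 6 0 5 2 1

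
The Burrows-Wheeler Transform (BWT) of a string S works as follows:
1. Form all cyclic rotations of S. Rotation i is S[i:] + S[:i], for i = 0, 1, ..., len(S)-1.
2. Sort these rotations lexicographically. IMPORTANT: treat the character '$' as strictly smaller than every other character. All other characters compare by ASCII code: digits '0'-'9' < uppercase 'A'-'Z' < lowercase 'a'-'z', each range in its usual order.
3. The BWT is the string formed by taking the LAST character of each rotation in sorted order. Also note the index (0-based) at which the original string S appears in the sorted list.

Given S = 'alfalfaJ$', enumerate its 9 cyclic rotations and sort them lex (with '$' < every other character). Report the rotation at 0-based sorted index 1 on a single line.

All 9 rotations (rotation i = S[i:]+S[:i]):
  rot[0] = alfalfaJ$
  rot[1] = lfalfaJ$a
  rot[2] = falfaJ$al
  rot[3] = alfaJ$alf
  rot[4] = lfaJ$alfa
  rot[5] = faJ$alfal
  rot[6] = aJ$alfalf
  rot[7] = J$alfalfa
  rot[8] = $alfalfaJ
Sorted (with $ < everything):
  sorted[0] = $alfalfaJ
  sorted[1] = J$alfalfa
  sorted[2] = aJ$alfalf
  sorted[3] = alfaJ$alf
  sorted[4] = alfalfaJ$
  sorted[5] = faJ$alfal
  sorted[6] = falfaJ$al
  sorted[7] = lfaJ$alfa
  sorted[8] = lfalfaJ$a
sorted[1] = J$alfalfa

Answer: J$alfalfa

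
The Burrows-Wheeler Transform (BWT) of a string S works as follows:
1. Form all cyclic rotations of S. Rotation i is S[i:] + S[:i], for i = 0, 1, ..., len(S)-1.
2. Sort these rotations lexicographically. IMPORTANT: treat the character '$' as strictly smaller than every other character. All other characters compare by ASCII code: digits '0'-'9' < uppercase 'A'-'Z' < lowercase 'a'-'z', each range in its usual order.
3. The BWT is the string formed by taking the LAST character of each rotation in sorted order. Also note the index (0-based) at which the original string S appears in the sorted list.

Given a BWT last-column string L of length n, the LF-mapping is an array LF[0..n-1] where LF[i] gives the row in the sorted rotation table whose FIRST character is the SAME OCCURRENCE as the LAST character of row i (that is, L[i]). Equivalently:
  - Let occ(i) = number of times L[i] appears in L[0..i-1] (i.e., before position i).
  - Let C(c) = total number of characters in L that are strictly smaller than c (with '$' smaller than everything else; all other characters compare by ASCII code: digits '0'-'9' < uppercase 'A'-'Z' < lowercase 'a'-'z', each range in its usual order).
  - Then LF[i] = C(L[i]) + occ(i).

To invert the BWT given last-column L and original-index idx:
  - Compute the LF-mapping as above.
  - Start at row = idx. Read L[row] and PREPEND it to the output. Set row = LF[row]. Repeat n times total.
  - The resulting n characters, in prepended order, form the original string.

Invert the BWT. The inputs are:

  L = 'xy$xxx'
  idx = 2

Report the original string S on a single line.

LF mapping: 1 5 0 2 3 4
Walk LF starting at row 2, prepending L[row]:
  step 1: row=2, L[2]='$', prepend. Next row=LF[2]=0
  step 2: row=0, L[0]='x', prepend. Next row=LF[0]=1
  step 3: row=1, L[1]='y', prepend. Next row=LF[1]=5
  step 4: row=5, L[5]='x', prepend. Next row=LF[5]=4
  step 5: row=4, L[4]='x', prepend. Next row=LF[4]=3
  step 6: row=3, L[3]='x', prepend. Next row=LF[3]=2
Reversed output: xxxyx$

Answer: xxxyx$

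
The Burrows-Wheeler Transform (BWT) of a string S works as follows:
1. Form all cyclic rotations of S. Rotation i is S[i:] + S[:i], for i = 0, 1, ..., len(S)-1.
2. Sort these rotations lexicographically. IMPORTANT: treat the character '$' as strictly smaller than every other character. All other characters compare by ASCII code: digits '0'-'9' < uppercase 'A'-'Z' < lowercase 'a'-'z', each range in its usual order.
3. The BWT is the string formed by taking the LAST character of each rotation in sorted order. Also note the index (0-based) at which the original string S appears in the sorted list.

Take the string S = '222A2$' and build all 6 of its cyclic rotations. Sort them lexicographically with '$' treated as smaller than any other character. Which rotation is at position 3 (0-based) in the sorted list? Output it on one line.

Answer: 22A2$2

Derivation:
All 6 rotations (rotation i = S[i:]+S[:i]):
  rot[0] = 222A2$
  rot[1] = 22A2$2
  rot[2] = 2A2$22
  rot[3] = A2$222
  rot[4] = 2$222A
  rot[5] = $222A2
Sorted (with $ < everything):
  sorted[0] = $222A2
  sorted[1] = 2$222A
  sorted[2] = 222A2$
  sorted[3] = 22A2$2
  sorted[4] = 2A2$22
  sorted[5] = A2$222
sorted[3] = 22A2$2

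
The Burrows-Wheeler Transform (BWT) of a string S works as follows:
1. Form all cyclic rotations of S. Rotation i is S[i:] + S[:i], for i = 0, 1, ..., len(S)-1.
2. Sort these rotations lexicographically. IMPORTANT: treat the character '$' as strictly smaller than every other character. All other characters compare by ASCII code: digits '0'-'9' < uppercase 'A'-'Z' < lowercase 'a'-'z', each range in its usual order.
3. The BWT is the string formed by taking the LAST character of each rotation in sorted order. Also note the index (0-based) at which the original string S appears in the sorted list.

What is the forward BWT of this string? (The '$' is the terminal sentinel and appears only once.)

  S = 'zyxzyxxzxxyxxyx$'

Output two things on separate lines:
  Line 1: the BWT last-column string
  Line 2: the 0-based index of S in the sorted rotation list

All 16 rotations (rotation i = S[i:]+S[:i]):
  rot[0] = zyxzyxxzxxyxxyx$
  rot[1] = yxzyxxzxxyxxyx$z
  rot[2] = xzyxxzxxyxxyx$zy
  rot[3] = zyxxzxxyxxyx$zyx
  rot[4] = yxxzxxyxxyx$zyxz
  rot[5] = xxzxxyxxyx$zyxzy
  rot[6] = xzxxyxxyx$zyxzyx
  rot[7] = zxxyxxyx$zyxzyxx
  rot[8] = xxyxxyx$zyxzyxxz
  rot[9] = xyxxyx$zyxzyxxzx
  rot[10] = yxxyx$zyxzyxxzxx
  rot[11] = xxyx$zyxzyxxzxxy
  rot[12] = xyx$zyxzyxxzxxyx
  rot[13] = yx$zyxzyxxzxxyxx
  rot[14] = x$zyxzyxxzxxyxxy
  rot[15] = $zyxzyxxzxxyxxyx
Sorted (with $ < everything):
  sorted[0] = $zyxzyxxzxxyxxyx  (last char: 'x')
  sorted[1] = x$zyxzyxxzxxyxxy  (last char: 'y')
  sorted[2] = xxyx$zyxzyxxzxxy  (last char: 'y')
  sorted[3] = xxyxxyx$zyxzyxxz  (last char: 'z')
  sorted[4] = xxzxxyxxyx$zyxzy  (last char: 'y')
  sorted[5] = xyx$zyxzyxxzxxyx  (last char: 'x')
  sorted[6] = xyxxyx$zyxzyxxzx  (last char: 'x')
  sorted[7] = xzxxyxxyx$zyxzyx  (last char: 'x')
  sorted[8] = xzyxxzxxyxxyx$zy  (last char: 'y')
  sorted[9] = yx$zyxzyxxzxxyxx  (last char: 'x')
  sorted[10] = yxxyx$zyxzyxxzxx  (last char: 'x')
  sorted[11] = yxxzxxyxxyx$zyxz  (last char: 'z')
  sorted[12] = yxzyxxzxxyxxyx$z  (last char: 'z')
  sorted[13] = zxxyxxyx$zyxzyxx  (last char: 'x')
  sorted[14] = zyxxzxxyxxyx$zyx  (last char: 'x')
  sorted[15] = zyxzyxxzxxyxxyx$  (last char: '$')
Last column: xyyzyxxxyxxzzxx$
Original string S is at sorted index 15

Answer: xyyzyxxxyxxzzxx$
15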